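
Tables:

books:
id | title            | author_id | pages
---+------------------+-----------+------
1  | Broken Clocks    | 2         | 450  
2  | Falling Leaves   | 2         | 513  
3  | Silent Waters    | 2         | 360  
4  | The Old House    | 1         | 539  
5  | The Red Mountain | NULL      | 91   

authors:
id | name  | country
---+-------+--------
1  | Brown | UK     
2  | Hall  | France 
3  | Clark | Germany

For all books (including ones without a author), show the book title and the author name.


LEFT JOIN keeps every row from books (the left table); where author_id has no match in authors, the author columns become NULL. Walk through each book:
  - book 1 (Broken Clocks): author_id=2 -> matches Hall
  - book 2 (Falling Leaves): author_id=2 -> matches Hall
  - book 3 (Silent Waters): author_id=2 -> matches Hall
  - book 4 (The Old House): author_id=1 -> matches Brown
  - book 5 (The Red Mountain): author_id=NULL, no match -> kept with NULL
All 5 rows appear; 1 has NULL author.

SQL:
SELECT a.title, b.name AS author
FROM books a
LEFT JOIN authors b ON a.author_id = b.id

Result:
title            | author
-----------------+-------
Broken Clocks    | Hall  
Falling Leaves   | Hall  
Silent Waters    | Hall  
The Old House    | Brown 
The Red Mountain | NULL  


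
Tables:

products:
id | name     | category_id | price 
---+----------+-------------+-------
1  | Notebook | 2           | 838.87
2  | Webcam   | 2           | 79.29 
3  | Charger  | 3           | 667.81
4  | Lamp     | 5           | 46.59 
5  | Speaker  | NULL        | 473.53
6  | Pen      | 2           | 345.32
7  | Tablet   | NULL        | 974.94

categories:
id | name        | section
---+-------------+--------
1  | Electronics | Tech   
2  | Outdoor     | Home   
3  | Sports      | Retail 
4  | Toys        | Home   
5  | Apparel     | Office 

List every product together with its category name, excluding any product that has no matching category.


INNER JOIN keeps only products rows whose category_id matches an id in categories. Walk through each product:
  - product 1 (Notebook): category_id=2 -> matches Outdoor
  - product 2 (Webcam): category_id=2 -> matches Outdoor
  - product 3 (Charger): category_id=3 -> matches Sports
  - product 4 (Lamp): category_id=5 -> matches Apparel
  - product 5 (Speaker): category_id=NULL, no match -> dropped
  - product 6 (Pen): category_id=2 -> matches Outdoor
  - product 7 (Tablet): category_id=NULL, no match -> dropped
So 2 of 7 rows are dropped.

SQL:
SELECT a.name, b.name AS category
FROM products a
INNER JOIN categories b ON a.category_id = b.id

Result:
name     | category
---------+---------
Notebook | Outdoor 
Webcam   | Outdoor 
Charger  | Sports  
Lamp     | Apparel 
Pen      | Outdoor 


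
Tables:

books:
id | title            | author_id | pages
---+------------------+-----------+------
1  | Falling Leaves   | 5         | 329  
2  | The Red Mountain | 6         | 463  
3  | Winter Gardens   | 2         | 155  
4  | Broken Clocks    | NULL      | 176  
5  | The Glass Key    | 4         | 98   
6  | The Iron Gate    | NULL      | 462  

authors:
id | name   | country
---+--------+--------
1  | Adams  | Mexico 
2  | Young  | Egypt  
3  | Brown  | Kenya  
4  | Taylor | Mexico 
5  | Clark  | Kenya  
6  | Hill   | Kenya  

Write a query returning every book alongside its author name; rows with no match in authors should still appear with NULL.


LEFT JOIN keeps every row from books (the left table); where author_id has no match in authors, the author columns become NULL. Walk through each book:
  - book 1 (Falling Leaves): author_id=5 -> matches Clark
  - book 2 (The Red Mountain): author_id=6 -> matches Hill
  - book 3 (Winter Gardens): author_id=2 -> matches Young
  - book 4 (Broken Clocks): author_id=NULL, no match -> kept with NULL
  - book 5 (The Glass Key): author_id=4 -> matches Taylor
  - book 6 (The Iron Gate): author_id=NULL, no match -> kept with NULL
All 6 rows appear; 2 have NULL author.

SQL:
SELECT a.title, b.name AS author
FROM books a
LEFT JOIN authors b ON a.author_id = b.id

Result:
title            | author
-----------------+-------
Falling Leaves   | Clark 
The Red Mountain | Hill  
Winter Gardens   | Young 
Broken Clocks    | NULL  
The Glass Key    | Taylor
The Iron Gate    | NULL  


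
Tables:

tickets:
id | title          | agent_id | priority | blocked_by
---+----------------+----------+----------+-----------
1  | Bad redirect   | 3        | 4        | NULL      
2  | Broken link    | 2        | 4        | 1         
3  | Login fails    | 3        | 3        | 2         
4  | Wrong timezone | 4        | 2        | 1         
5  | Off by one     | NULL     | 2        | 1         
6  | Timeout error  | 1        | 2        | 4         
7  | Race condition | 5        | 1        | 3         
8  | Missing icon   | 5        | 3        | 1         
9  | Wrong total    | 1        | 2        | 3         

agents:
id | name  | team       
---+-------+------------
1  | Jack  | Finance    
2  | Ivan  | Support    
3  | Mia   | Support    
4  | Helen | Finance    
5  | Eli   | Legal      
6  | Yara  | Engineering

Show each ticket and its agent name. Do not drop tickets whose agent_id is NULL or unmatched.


LEFT JOIN keeps every row from tickets (the left table); where agent_id has no match in agents, the agent columns become NULL. Walk through each ticket:
  - ticket 1 (Bad redirect): agent_id=3 -> matches Mia
  - ticket 2 (Broken link): agent_id=2 -> matches Ivan
  - ticket 3 (Login fails): agent_id=3 -> matches Mia
  - ticket 4 (Wrong timezone): agent_id=4 -> matches Helen
  - ticket 5 (Off by one): agent_id=NULL, no match -> kept with NULL
  - ticket 6 (Timeout error): agent_id=1 -> matches Jack
  - ticket 7 (Race condition): agent_id=5 -> matches Eli
  - ticket 8 (Missing icon): agent_id=5 -> matches Eli
  - ticket 9 (Wrong total): agent_id=1 -> matches Jack
All 9 rows appear; 1 has NULL agent.

SQL:
SELECT a.title, b.name AS agent
FROM tickets a
LEFT JOIN agents b ON a.agent_id = b.id

Result:
title          | agent
---------------+------
Bad redirect   | Mia  
Broken link    | Ivan 
Login fails    | Mia  
Wrong timezone | Helen
Off by one     | NULL 
Timeout error  | Jack 
Race condition | Eli  
Missing icon   | Eli  
Wrong total    | Jack 


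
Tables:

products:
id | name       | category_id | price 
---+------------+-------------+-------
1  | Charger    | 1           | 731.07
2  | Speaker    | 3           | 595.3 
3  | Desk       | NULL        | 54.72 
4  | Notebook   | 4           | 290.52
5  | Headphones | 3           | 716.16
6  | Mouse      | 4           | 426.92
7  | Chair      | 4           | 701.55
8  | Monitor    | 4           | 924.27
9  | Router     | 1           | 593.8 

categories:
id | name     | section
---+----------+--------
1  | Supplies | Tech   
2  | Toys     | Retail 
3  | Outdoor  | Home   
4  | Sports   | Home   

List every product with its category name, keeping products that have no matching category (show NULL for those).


LEFT JOIN keeps every row from products (the left table); where category_id has no match in categories, the category columns become NULL. Walk through each product:
  - product 1 (Charger): category_id=1 -> matches Supplies
  - product 2 (Speaker): category_id=3 -> matches Outdoor
  - product 3 (Desk): category_id=NULL, no match -> kept with NULL
  - product 4 (Notebook): category_id=4 -> matches Sports
  - product 5 (Headphones): category_id=3 -> matches Outdoor
  - product 6 (Mouse): category_id=4 -> matches Sports
  - product 7 (Chair): category_id=4 -> matches Sports
  - product 8 (Monitor): category_id=4 -> matches Sports
  - product 9 (Router): category_id=1 -> matches Supplies
All 9 rows appear; 1 has NULL category.

SQL:
SELECT a.name, b.name AS category
FROM products a
LEFT JOIN categories b ON a.category_id = b.id

Result:
name       | category
-----------+---------
Charger    | Supplies
Speaker    | Outdoor 
Desk       | NULL    
Notebook   | Sports  
Headphones | Outdoor 
Mouse      | Sports  
Chair      | Sports  
Monitor    | Sports  
Router     | Supplies


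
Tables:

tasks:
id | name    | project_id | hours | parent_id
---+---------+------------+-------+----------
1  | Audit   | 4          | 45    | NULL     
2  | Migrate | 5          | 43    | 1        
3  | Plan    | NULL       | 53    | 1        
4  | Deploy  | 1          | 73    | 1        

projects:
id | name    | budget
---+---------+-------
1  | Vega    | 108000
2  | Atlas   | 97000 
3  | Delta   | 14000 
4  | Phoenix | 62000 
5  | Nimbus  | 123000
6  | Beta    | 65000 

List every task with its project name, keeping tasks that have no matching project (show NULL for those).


LEFT JOIN keeps every row from tasks (the left table); where project_id has no match in projects, the project columns become NULL. Walk through each task:
  - task 1 (Audit): project_id=4 -> matches Phoenix
  - task 2 (Migrate): project_id=5 -> matches Nimbus
  - task 3 (Plan): project_id=NULL, no match -> kept with NULL
  - task 4 (Deploy): project_id=1 -> matches Vega
All 4 rows appear; 1 has NULL project.

SQL:
SELECT a.name, b.name AS project
FROM tasks a
LEFT JOIN projects b ON a.project_id = b.id

Result:
name    | project
--------+--------
Audit   | Phoenix
Migrate | Nimbus 
Plan    | NULL   
Deploy  | Vega   


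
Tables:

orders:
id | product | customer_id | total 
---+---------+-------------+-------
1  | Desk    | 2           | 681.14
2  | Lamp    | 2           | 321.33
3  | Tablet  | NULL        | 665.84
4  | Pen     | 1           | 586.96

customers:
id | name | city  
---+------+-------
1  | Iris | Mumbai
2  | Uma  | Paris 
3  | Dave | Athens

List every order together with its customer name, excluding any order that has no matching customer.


INNER JOIN keeps only orders rows whose customer_id matches an id in customers. Walk through each order:
  - order 1 (Desk): customer_id=2 -> matches Uma
  - order 2 (Lamp): customer_id=2 -> matches Uma
  - order 3 (Tablet): customer_id=NULL, no match -> dropped
  - order 4 (Pen): customer_id=1 -> matches Iris
So 1 of 4 rows is dropped.

SQL:
SELECT a.product, b.name AS customer
FROM orders a
INNER JOIN customers b ON a.customer_id = b.id

Result:
product | customer
--------+---------
Desk    | Uma     
Lamp    | Uma     
Pen     | Iris    


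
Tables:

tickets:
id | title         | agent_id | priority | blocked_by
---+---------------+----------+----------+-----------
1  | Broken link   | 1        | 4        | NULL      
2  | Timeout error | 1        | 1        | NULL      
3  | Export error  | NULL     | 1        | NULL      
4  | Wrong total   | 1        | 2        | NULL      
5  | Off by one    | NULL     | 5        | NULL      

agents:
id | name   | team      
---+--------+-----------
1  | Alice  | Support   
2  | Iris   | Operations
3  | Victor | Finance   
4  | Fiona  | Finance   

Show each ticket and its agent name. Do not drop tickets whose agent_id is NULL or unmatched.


LEFT JOIN keeps every row from tickets (the left table); where agent_id has no match in agents, the agent columns become NULL. Walk through each ticket:
  - ticket 1 (Broken link): agent_id=1 -> matches Alice
  - ticket 2 (Timeout error): agent_id=1 -> matches Alice
  - ticket 3 (Export error): agent_id=NULL, no match -> kept with NULL
  - ticket 4 (Wrong total): agent_id=1 -> matches Alice
  - ticket 5 (Off by one): agent_id=NULL, no match -> kept with NULL
All 5 rows appear; 2 have NULL agent.

SQL:
SELECT a.title, b.name AS agent
FROM tickets a
LEFT JOIN agents b ON a.agent_id = b.id

Result:
title         | agent
--------------+------
Broken link   | Alice
Timeout error | Alice
Export error  | NULL 
Wrong total   | Alice
Off by one    | NULL 


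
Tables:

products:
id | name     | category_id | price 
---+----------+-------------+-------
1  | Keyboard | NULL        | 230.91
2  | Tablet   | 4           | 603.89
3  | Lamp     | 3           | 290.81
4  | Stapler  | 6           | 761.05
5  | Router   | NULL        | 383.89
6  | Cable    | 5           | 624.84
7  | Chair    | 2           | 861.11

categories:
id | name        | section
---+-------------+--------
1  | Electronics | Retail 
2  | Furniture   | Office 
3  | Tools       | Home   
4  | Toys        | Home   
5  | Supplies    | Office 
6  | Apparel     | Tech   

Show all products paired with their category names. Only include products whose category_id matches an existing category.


INNER JOIN keeps only products rows whose category_id matches an id in categories. Walk through each product:
  - product 1 (Keyboard): category_id=NULL, no match -> dropped
  - product 2 (Tablet): category_id=4 -> matches Toys
  - product 3 (Lamp): category_id=3 -> matches Tools
  - product 4 (Stapler): category_id=6 -> matches Apparel
  - product 5 (Router): category_id=NULL, no match -> dropped
  - product 6 (Cable): category_id=5 -> matches Supplies
  - product 7 (Chair): category_id=2 -> matches Furniture
So 2 of 7 rows are dropped.

SQL:
SELECT a.name, b.name AS category
FROM products a
INNER JOIN categories b ON a.category_id = b.id

Result:
name    | category 
--------+----------
Tablet  | Toys     
Lamp    | Tools    
Stapler | Apparel  
Cable   | Supplies 
Chair   | Furniture


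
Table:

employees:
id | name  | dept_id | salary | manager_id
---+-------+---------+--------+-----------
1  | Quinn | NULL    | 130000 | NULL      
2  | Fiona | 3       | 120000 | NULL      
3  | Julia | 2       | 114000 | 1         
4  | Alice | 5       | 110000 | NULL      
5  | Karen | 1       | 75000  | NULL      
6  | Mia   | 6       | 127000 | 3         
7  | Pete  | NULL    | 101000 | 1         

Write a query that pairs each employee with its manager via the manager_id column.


This is a self-join: employees is joined to a second copy of itself, matching each row's manager_id to another row's id. Use LEFT JOIN so rows with manager_id=NULL are kept.
  - employee 1 (Quinn): manager_id=NULL -> NULL
  - employee 2 (Fiona): manager_id=NULL -> NULL
  - employee 3 (Julia): manager_id=1 -> Quinn
  - employee 4 (Alice): manager_id=NULL -> NULL
  - employee 5 (Karen): manager_id=NULL -> NULL
  - employee 6 (Mia): manager_id=3 -> Julia
  - employee 7 (Pete): manager_id=1 -> Quinn

SQL:
SELECT a.name AS item, b.name AS manager
FROM employees a
LEFT JOIN employees b ON a.manager_id = b.id

Result:
item  | manager
------+--------
Quinn | NULL   
Fiona | NULL   
Julia | Quinn  
Alice | NULL   
Karen | NULL   
Mia   | Julia  
Pete  | Quinn  


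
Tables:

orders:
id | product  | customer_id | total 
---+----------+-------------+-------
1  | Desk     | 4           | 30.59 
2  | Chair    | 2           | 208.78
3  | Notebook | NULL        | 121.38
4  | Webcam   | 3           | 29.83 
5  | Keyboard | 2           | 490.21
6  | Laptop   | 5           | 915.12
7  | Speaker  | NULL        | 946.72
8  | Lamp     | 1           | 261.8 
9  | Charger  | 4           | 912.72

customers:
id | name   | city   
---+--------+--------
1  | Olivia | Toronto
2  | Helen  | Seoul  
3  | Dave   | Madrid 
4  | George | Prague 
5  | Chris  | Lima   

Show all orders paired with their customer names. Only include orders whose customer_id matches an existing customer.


INNER JOIN keeps only orders rows whose customer_id matches an id in customers. Walk through each order:
  - order 1 (Desk): customer_id=4 -> matches George
  - order 2 (Chair): customer_id=2 -> matches Helen
  - order 3 (Notebook): customer_id=NULL, no match -> dropped
  - order 4 (Webcam): customer_id=3 -> matches Dave
  - order 5 (Keyboard): customer_id=2 -> matches Helen
  - order 6 (Laptop): customer_id=5 -> matches Chris
  - order 7 (Speaker): customer_id=NULL, no match -> dropped
  - order 8 (Lamp): customer_id=1 -> matches Olivia
  - order 9 (Charger): customer_id=4 -> matches George
So 2 of 9 rows are dropped.

SQL:
SELECT a.product, b.name AS customer
FROM orders a
INNER JOIN customers b ON a.customer_id = b.id

Result:
product  | customer
---------+---------
Desk     | George  
Chair    | Helen   
Webcam   | Dave    
Keyboard | Helen   
Laptop   | Chris   
Lamp     | Olivia  
Charger  | George  


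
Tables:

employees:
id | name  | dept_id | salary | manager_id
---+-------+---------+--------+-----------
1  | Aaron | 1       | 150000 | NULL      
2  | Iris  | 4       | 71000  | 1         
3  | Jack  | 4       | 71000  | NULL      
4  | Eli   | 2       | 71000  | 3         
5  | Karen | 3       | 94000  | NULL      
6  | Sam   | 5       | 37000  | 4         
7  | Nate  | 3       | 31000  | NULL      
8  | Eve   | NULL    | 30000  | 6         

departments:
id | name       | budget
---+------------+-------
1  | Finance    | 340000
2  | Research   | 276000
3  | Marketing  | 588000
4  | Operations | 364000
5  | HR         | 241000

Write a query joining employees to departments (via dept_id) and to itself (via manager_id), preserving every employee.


Two LEFT JOINs from the same base table employees: one to departments via dept_id, one to employees itself via manager_id. Both are LEFT so every employee is preserved.
Match against departments:
  - employee 1 (Aaron): dept_id=1 -> matches Finance
  - employee 2 (Iris): dept_id=4 -> matches Operations
  - employee 3 (Jack): dept_id=4 -> matches Operations
  - employee 4 (Eli): dept_id=2 -> matches Research
  - employee 5 (Karen): dept_id=3 -> matches Marketing
  - employee 6 (Sam): dept_id=5 -> matches HR
  - employee 7 (Nate): dept_id=3 -> matches Marketing
  - employee 8 (Eve): dept_id=NULL, no match -> kept with NULL
Match against employees (self):
  - employee 1 (Aaron): manager_id=NULL -> NULL
  - employee 2 (Iris): manager_id=1 -> Aaron
  - employee 3 (Jack): manager_id=NULL -> NULL
  - employee 4 (Eli): manager_id=3 -> Jack
  - employee 5 (Karen): manager_id=NULL -> NULL
  - employee 6 (Sam): manager_id=4 -> Eli
  - employee 7 (Nate): manager_id=NULL -> NULL
  - employee 8 (Eve): manager_id=6 -> Sam

SQL:
SELECT a.name, b.name AS department, c.name AS manager
FROM employees a
LEFT JOIN departments b ON a.dept_id = b.id
LEFT JOIN employees c ON a.manager_id = c.id

Result:
name  | department | manager
------+------------+--------
Aaron | Finance    | NULL   
Iris  | Operations | Aaron  
Jack  | Operations | NULL   
Eli   | Research   | Jack   
Karen | Marketing  | NULL   
Sam   | HR         | Eli    
Nate  | Marketing  | NULL   
Eve   | NULL       | Sam    


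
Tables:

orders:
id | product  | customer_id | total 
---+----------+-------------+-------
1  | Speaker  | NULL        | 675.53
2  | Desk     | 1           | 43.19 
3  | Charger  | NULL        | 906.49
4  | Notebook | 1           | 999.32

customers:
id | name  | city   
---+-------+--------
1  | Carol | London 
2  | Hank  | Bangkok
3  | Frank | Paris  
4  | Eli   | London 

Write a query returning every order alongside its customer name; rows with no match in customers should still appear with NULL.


LEFT JOIN keeps every row from orders (the left table); where customer_id has no match in customers, the customer columns become NULL. Walk through each order:
  - order 1 (Speaker): customer_id=NULL, no match -> kept with NULL
  - order 2 (Desk): customer_id=1 -> matches Carol
  - order 3 (Charger): customer_id=NULL, no match -> kept with NULL
  - order 4 (Notebook): customer_id=1 -> matches Carol
All 4 rows appear; 2 have NULL customer.

SQL:
SELECT a.product, b.name AS customer
FROM orders a
LEFT JOIN customers b ON a.customer_id = b.id

Result:
product  | customer
---------+---------
Speaker  | NULL    
Desk     | Carol   
Charger  | NULL    
Notebook | Carol   


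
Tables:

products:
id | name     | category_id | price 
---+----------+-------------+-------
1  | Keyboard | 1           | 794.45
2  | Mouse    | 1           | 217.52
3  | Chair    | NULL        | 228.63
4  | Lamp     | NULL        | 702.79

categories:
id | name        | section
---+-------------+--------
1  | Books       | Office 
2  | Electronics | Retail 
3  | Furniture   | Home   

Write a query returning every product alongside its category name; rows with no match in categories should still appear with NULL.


LEFT JOIN keeps every row from products (the left table); where category_id has no match in categories, the category columns become NULL. Walk through each product:
  - product 1 (Keyboard): category_id=1 -> matches Books
  - product 2 (Mouse): category_id=1 -> matches Books
  - product 3 (Chair): category_id=NULL, no match -> kept with NULL
  - product 4 (Lamp): category_id=NULL, no match -> kept with NULL
All 4 rows appear; 2 have NULL category.

SQL:
SELECT a.name, b.name AS category
FROM products a
LEFT JOIN categories b ON a.category_id = b.id

Result:
name     | category
---------+---------
Keyboard | Books   
Mouse    | Books   
Chair    | NULL    
Lamp     | NULL    


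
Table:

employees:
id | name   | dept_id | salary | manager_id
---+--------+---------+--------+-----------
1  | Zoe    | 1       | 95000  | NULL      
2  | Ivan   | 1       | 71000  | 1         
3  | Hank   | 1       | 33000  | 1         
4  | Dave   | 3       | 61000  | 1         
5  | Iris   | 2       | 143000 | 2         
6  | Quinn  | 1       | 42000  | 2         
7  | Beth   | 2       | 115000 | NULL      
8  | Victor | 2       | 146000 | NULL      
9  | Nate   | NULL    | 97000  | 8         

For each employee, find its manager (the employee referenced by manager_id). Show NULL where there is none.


This is a self-join: employees is joined to a second copy of itself, matching each row's manager_id to another row's id. Use LEFT JOIN so rows with manager_id=NULL are kept.
  - employee 1 (Zoe): manager_id=NULL -> NULL
  - employee 2 (Ivan): manager_id=1 -> Zoe
  - employee 3 (Hank): manager_id=1 -> Zoe
  - employee 4 (Dave): manager_id=1 -> Zoe
  - employee 5 (Iris): manager_id=2 -> Ivan
  - employee 6 (Quinn): manager_id=2 -> Ivan
  - employee 7 (Beth): manager_id=NULL -> NULL
  - employee 8 (Victor): manager_id=NULL -> NULL
  - employee 9 (Nate): manager_id=8 -> Victor

SQL:
SELECT a.name AS item, b.name AS manager
FROM employees a
LEFT JOIN employees b ON a.manager_id = b.id

Result:
item   | manager
-------+--------
Zoe    | NULL   
Ivan   | Zoe    
Hank   | Zoe    
Dave   | Zoe    
Iris   | Ivan   
Quinn  | Ivan   
Beth   | NULL   
Victor | NULL   
Nate   | Victor 


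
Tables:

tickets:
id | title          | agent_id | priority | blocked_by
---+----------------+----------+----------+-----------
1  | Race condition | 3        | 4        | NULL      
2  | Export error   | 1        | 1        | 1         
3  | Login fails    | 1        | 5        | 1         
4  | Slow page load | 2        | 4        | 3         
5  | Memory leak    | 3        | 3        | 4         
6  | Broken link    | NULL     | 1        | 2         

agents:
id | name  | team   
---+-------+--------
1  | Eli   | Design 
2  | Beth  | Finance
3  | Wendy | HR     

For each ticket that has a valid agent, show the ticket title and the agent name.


INNER JOIN keeps only tickets rows whose agent_id matches an id in agents. Walk through each ticket:
  - ticket 1 (Race condition): agent_id=3 -> matches Wendy
  - ticket 2 (Export error): agent_id=1 -> matches Eli
  - ticket 3 (Login fails): agent_id=1 -> matches Eli
  - ticket 4 (Slow page load): agent_id=2 -> matches Beth
  - ticket 5 (Memory leak): agent_id=3 -> matches Wendy
  - ticket 6 (Broken link): agent_id=NULL, no match -> dropped
So 1 of 6 rows is dropped.

SQL:
SELECT a.title, b.name AS agent
FROM tickets a
INNER JOIN agents b ON a.agent_id = b.id

Result:
title          | agent
---------------+------
Race condition | Wendy
Export error   | Eli  
Login fails    | Eli  
Slow page load | Beth 
Memory leak    | Wendy


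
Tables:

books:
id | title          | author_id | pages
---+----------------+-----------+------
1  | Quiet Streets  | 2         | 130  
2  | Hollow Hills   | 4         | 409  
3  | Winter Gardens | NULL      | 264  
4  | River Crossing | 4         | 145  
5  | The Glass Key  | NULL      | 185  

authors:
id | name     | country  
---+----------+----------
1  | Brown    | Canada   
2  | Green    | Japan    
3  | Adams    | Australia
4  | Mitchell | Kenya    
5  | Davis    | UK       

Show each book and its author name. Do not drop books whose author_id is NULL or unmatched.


LEFT JOIN keeps every row from books (the left table); where author_id has no match in authors, the author columns become NULL. Walk through each book:
  - book 1 (Quiet Streets): author_id=2 -> matches Green
  - book 2 (Hollow Hills): author_id=4 -> matches Mitchell
  - book 3 (Winter Gardens): author_id=NULL, no match -> kept with NULL
  - book 4 (River Crossing): author_id=4 -> matches Mitchell
  - book 5 (The Glass Key): author_id=NULL, no match -> kept with NULL
All 5 rows appear; 2 have NULL author.

SQL:
SELECT a.title, b.name AS author
FROM books a
LEFT JOIN authors b ON a.author_id = b.id

Result:
title          | author  
---------------+---------
Quiet Streets  | Green   
Hollow Hills   | Mitchell
Winter Gardens | NULL    
River Crossing | Mitchell
The Glass Key  | NULL    


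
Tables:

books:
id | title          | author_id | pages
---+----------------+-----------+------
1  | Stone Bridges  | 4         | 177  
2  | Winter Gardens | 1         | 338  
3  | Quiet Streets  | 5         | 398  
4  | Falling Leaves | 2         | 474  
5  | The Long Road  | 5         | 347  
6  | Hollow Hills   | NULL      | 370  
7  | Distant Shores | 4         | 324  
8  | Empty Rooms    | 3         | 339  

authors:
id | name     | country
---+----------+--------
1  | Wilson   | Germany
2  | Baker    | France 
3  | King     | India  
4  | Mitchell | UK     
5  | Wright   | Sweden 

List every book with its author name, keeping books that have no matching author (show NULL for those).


LEFT JOIN keeps every row from books (the left table); where author_id has no match in authors, the author columns become NULL. Walk through each book:
  - book 1 (Stone Bridges): author_id=4 -> matches Mitchell
  - book 2 (Winter Gardens): author_id=1 -> matches Wilson
  - book 3 (Quiet Streets): author_id=5 -> matches Wright
  - book 4 (Falling Leaves): author_id=2 -> matches Baker
  - book 5 (The Long Road): author_id=5 -> matches Wright
  - book 6 (Hollow Hills): author_id=NULL, no match -> kept with NULL
  - book 7 (Distant Shores): author_id=4 -> matches Mitchell
  - book 8 (Empty Rooms): author_id=3 -> matches King
All 8 rows appear; 1 has NULL author.

SQL:
SELECT a.title, b.name AS author
FROM books a
LEFT JOIN authors b ON a.author_id = b.id

Result:
title          | author  
---------------+---------
Stone Bridges  | Mitchell
Winter Gardens | Wilson  
Quiet Streets  | Wright  
Falling Leaves | Baker   
The Long Road  | Wright  
Hollow Hills   | NULL    
Distant Shores | Mitchell
Empty Rooms    | King    


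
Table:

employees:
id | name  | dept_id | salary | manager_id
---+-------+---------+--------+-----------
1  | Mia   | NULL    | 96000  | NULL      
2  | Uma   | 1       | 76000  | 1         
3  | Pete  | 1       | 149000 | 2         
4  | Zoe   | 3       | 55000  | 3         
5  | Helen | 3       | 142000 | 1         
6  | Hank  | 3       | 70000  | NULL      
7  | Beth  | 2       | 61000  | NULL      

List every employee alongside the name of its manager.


This is a self-join: employees is joined to a second copy of itself, matching each row's manager_id to another row's id. Use LEFT JOIN so rows with manager_id=NULL are kept.
  - employee 1 (Mia): manager_id=NULL -> NULL
  - employee 2 (Uma): manager_id=1 -> Mia
  - employee 3 (Pete): manager_id=2 -> Uma
  - employee 4 (Zoe): manager_id=3 -> Pete
  - employee 5 (Helen): manager_id=1 -> Mia
  - employee 6 (Hank): manager_id=NULL -> NULL
  - employee 7 (Beth): manager_id=NULL -> NULL

SQL:
SELECT a.name AS item, b.name AS manager
FROM employees a
LEFT JOIN employees b ON a.manager_id = b.id

Result:
item  | manager
------+--------
Mia   | NULL   
Uma   | Mia    
Pete  | Uma    
Zoe   | Pete   
Helen | Mia    
Hank  | NULL   
Beth  | NULL   


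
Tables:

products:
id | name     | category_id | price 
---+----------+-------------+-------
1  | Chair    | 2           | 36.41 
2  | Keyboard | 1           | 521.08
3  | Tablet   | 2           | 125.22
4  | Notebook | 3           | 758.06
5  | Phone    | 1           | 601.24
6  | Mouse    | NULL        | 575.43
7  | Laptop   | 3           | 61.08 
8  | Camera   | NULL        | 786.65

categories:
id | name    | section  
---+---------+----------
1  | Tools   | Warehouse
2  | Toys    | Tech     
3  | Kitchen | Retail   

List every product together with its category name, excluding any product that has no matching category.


INNER JOIN keeps only products rows whose category_id matches an id in categories. Walk through each product:
  - product 1 (Chair): category_id=2 -> matches Toys
  - product 2 (Keyboard): category_id=1 -> matches Tools
  - product 3 (Tablet): category_id=2 -> matches Toys
  - product 4 (Notebook): category_id=3 -> matches Kitchen
  - product 5 (Phone): category_id=1 -> matches Tools
  - product 6 (Mouse): category_id=NULL, no match -> dropped
  - product 7 (Laptop): category_id=3 -> matches Kitchen
  - product 8 (Camera): category_id=NULL, no match -> dropped
So 2 of 8 rows are dropped.

SQL:
SELECT a.name, b.name AS category
FROM products a
INNER JOIN categories b ON a.category_id = b.id

Result:
name     | category
---------+---------
Chair    | Toys    
Keyboard | Tools   
Tablet   | Toys    
Notebook | Kitchen 
Phone    | Tools   
Laptop   | Kitchen 


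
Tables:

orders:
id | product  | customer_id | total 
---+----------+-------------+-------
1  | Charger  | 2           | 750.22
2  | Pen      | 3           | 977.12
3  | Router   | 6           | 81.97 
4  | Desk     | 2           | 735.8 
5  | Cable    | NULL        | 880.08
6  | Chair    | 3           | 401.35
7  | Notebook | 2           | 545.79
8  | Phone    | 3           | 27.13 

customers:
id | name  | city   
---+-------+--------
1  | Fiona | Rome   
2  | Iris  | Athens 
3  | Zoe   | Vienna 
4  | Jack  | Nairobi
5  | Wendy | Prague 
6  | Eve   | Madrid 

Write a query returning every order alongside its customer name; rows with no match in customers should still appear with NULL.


LEFT JOIN keeps every row from orders (the left table); where customer_id has no match in customers, the customer columns become NULL. Walk through each order:
  - order 1 (Charger): customer_id=2 -> matches Iris
  - order 2 (Pen): customer_id=3 -> matches Zoe
  - order 3 (Router): customer_id=6 -> matches Eve
  - order 4 (Desk): customer_id=2 -> matches Iris
  - order 5 (Cable): customer_id=NULL, no match -> kept with NULL
  - order 6 (Chair): customer_id=3 -> matches Zoe
  - order 7 (Notebook): customer_id=2 -> matches Iris
  - order 8 (Phone): customer_id=3 -> matches Zoe
All 8 rows appear; 1 has NULL customer.

SQL:
SELECT a.product, b.name AS customer
FROM orders a
LEFT JOIN customers b ON a.customer_id = b.id

Result:
product  | customer
---------+---------
Charger  | Iris    
Pen      | Zoe     
Router   | Eve     
Desk     | Iris    
Cable    | NULL    
Chair    | Zoe     
Notebook | Iris    
Phone    | Zoe     


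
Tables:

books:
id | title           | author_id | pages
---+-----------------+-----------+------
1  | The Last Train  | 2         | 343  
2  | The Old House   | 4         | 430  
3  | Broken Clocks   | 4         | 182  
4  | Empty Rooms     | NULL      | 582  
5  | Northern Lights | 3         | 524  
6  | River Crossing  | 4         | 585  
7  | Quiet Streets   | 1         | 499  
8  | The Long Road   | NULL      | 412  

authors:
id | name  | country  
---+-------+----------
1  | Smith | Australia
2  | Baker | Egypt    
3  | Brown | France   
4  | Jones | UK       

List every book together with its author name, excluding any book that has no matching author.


INNER JOIN keeps only books rows whose author_id matches an id in authors. Walk through each book:
  - book 1 (The Last Train): author_id=2 -> matches Baker
  - book 2 (The Old House): author_id=4 -> matches Jones
  - book 3 (Broken Clocks): author_id=4 -> matches Jones
  - book 4 (Empty Rooms): author_id=NULL, no match -> dropped
  - book 5 (Northern Lights): author_id=3 -> matches Brown
  - book 6 (River Crossing): author_id=4 -> matches Jones
  - book 7 (Quiet Streets): author_id=1 -> matches Smith
  - book 8 (The Long Road): author_id=NULL, no match -> dropped
So 2 of 8 rows are dropped.

SQL:
SELECT a.title, b.name AS author
FROM books a
INNER JOIN authors b ON a.author_id = b.id

Result:
title           | author
----------------+-------
The Last Train  | Baker 
The Old House   | Jones 
Broken Clocks   | Jones 
Northern Lights | Brown 
River Crossing  | Jones 
Quiet Streets   | Smith 


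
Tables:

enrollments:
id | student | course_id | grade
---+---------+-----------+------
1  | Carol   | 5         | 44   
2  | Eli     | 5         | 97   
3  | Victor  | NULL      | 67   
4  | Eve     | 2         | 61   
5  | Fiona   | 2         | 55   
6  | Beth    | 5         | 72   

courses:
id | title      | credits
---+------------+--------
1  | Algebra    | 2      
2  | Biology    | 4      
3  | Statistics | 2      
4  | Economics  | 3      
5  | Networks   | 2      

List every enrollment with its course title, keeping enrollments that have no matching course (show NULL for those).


LEFT JOIN keeps every row from enrollments (the left table); where course_id has no match in courses, the course columns become NULL. Walk through each enrollment:
  - enrollment 1 (Carol): course_id=5 -> matches Networks
  - enrollment 2 (Eli): course_id=5 -> matches Networks
  - enrollment 3 (Victor): course_id=NULL, no match -> kept with NULL
  - enrollment 4 (Eve): course_id=2 -> matches Biology
  - enrollment 5 (Fiona): course_id=2 -> matches Biology
  - enrollment 6 (Beth): course_id=5 -> matches Networks
All 6 rows appear; 1 has NULL course.

SQL:
SELECT a.student, b.title AS course
FROM enrollments a
LEFT JOIN courses b ON a.course_id = b.id

Result:
student | course  
--------+---------
Carol   | Networks
Eli     | Networks
Victor  | NULL    
Eve     | Biology 
Fiona   | Biology 
Beth    | Networks


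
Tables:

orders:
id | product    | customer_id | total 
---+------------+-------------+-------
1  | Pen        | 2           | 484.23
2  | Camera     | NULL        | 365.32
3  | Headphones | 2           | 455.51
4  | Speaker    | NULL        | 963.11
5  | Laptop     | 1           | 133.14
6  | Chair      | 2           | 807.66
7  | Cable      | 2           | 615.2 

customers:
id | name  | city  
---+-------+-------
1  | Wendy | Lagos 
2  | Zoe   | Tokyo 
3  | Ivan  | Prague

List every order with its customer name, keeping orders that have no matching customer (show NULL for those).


LEFT JOIN keeps every row from orders (the left table); where customer_id has no match in customers, the customer columns become NULL. Walk through each order:
  - order 1 (Pen): customer_id=2 -> matches Zoe
  - order 2 (Camera): customer_id=NULL, no match -> kept with NULL
  - order 3 (Headphones): customer_id=2 -> matches Zoe
  - order 4 (Speaker): customer_id=NULL, no match -> kept with NULL
  - order 5 (Laptop): customer_id=1 -> matches Wendy
  - order 6 (Chair): customer_id=2 -> matches Zoe
  - order 7 (Cable): customer_id=2 -> matches Zoe
All 7 rows appear; 2 have NULL customer.

SQL:
SELECT a.product, b.name AS customer
FROM orders a
LEFT JOIN customers b ON a.customer_id = b.id

Result:
product    | customer
-----------+---------
Pen        | Zoe     
Camera     | NULL    
Headphones | Zoe     
Speaker    | NULL    
Laptop     | Wendy   
Chair      | Zoe     
Cable      | Zoe     


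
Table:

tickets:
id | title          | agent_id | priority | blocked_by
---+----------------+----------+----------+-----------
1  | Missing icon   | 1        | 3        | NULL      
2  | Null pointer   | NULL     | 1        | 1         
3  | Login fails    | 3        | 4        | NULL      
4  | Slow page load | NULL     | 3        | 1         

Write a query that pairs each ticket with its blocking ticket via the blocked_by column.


This is a self-join: tickets is joined to a second copy of itself, matching each row's blocked_by to another row's id. Use LEFT JOIN so rows with blocked_by=NULL are kept.
  - ticket 1 (Missing icon): blocked_by=NULL -> NULL
  - ticket 2 (Null pointer): blocked_by=1 -> Missing icon
  - ticket 3 (Login fails): blocked_by=NULL -> NULL
  - ticket 4 (Slow page load): blocked_by=1 -> Missing icon

SQL:
SELECT a.title AS item, b.title AS blocked_by
FROM tickets a
LEFT JOIN tickets b ON a.blocked_by = b.id

Result:
item           | blocked_by  
---------------+-------------
Missing icon   | NULL        
Null pointer   | Missing icon
Login fails    | NULL        
Slow page load | Missing icon


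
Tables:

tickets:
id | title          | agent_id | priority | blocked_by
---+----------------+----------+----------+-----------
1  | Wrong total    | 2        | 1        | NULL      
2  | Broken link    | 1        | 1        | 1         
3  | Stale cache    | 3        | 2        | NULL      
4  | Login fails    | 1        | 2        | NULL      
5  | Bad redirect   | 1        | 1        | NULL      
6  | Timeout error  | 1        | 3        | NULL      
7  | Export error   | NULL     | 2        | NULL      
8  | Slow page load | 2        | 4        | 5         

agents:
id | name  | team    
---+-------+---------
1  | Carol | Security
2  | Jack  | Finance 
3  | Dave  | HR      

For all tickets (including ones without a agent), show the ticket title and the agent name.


LEFT JOIN keeps every row from tickets (the left table); where agent_id has no match in agents, the agent columns become NULL. Walk through each ticket:
  - ticket 1 (Wrong total): agent_id=2 -> matches Jack
  - ticket 2 (Broken link): agent_id=1 -> matches Carol
  - ticket 3 (Stale cache): agent_id=3 -> matches Dave
  - ticket 4 (Login fails): agent_id=1 -> matches Carol
  - ticket 5 (Bad redirect): agent_id=1 -> matches Carol
  - ticket 6 (Timeout error): agent_id=1 -> matches Carol
  - ticket 7 (Export error): agent_id=NULL, no match -> kept with NULL
  - ticket 8 (Slow page load): agent_id=2 -> matches Jack
All 8 rows appear; 1 has NULL agent.

SQL:
SELECT a.title, b.name AS agent
FROM tickets a
LEFT JOIN agents b ON a.agent_id = b.id

Result:
title          | agent
---------------+------
Wrong total    | Jack 
Broken link    | Carol
Stale cache    | Dave 
Login fails    | Carol
Bad redirect   | Carol
Timeout error  | Carol
Export error   | NULL 
Slow page load | Jack 


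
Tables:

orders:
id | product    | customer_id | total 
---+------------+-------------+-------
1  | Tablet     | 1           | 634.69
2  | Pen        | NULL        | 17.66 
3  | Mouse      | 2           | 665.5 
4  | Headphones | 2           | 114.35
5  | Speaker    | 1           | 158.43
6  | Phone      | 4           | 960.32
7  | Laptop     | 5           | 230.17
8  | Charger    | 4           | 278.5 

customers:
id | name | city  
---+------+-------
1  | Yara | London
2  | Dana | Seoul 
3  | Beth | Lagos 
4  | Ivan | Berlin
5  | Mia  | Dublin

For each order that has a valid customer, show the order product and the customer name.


INNER JOIN keeps only orders rows whose customer_id matches an id in customers. Walk through each order:
  - order 1 (Tablet): customer_id=1 -> matches Yara
  - order 2 (Pen): customer_id=NULL, no match -> dropped
  - order 3 (Mouse): customer_id=2 -> matches Dana
  - order 4 (Headphones): customer_id=2 -> matches Dana
  - order 5 (Speaker): customer_id=1 -> matches Yara
  - order 6 (Phone): customer_id=4 -> matches Ivan
  - order 7 (Laptop): customer_id=5 -> matches Mia
  - order 8 (Charger): customer_id=4 -> matches Ivan
So 1 of 8 rows is dropped.

SQL:
SELECT a.product, b.name AS customer
FROM orders a
INNER JOIN customers b ON a.customer_id = b.id

Result:
product    | customer
-----------+---------
Tablet     | Yara    
Mouse      | Dana    
Headphones | Dana    
Speaker    | Yara    
Phone      | Ivan    
Laptop     | Mia     
Charger    | Ivan    


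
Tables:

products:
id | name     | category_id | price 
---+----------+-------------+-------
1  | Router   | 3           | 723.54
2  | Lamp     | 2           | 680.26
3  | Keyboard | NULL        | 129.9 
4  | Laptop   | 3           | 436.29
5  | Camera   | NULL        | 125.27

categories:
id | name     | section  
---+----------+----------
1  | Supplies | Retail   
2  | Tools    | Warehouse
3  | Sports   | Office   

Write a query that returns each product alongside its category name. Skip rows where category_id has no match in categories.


INNER JOIN keeps only products rows whose category_id matches an id in categories. Walk through each product:
  - product 1 (Router): category_id=3 -> matches Sports
  - product 2 (Lamp): category_id=2 -> matches Tools
  - product 3 (Keyboard): category_id=NULL, no match -> dropped
  - product 4 (Laptop): category_id=3 -> matches Sports
  - product 5 (Camera): category_id=NULL, no match -> dropped
So 2 of 5 rows are dropped.

SQL:
SELECT a.name, b.name AS category
FROM products a
INNER JOIN categories b ON a.category_id = b.id

Result:
name   | category
-------+---------
Router | Sports  
Lamp   | Tools   
Laptop | Sports  
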